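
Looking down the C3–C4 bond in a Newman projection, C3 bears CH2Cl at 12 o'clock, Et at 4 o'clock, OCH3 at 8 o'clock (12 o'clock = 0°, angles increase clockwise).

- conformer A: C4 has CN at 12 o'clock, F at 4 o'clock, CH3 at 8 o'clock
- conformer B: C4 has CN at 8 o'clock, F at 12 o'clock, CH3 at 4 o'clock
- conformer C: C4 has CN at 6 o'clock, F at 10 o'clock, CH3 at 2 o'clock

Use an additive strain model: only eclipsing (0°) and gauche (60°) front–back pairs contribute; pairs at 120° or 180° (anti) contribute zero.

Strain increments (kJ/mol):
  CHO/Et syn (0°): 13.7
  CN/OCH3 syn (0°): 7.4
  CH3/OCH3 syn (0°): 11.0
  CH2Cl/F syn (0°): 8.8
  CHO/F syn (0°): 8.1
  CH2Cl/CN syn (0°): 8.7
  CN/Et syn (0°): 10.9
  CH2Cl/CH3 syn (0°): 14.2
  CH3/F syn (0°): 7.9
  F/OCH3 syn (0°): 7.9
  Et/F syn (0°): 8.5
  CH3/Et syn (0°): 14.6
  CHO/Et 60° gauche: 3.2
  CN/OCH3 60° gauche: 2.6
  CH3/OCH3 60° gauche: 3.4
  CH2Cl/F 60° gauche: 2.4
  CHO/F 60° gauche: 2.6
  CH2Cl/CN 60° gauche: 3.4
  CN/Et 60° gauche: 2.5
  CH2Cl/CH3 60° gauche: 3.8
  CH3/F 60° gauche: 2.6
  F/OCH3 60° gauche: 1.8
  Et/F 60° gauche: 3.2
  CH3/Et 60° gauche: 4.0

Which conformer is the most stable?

A (eclipsed): CH2Cl–CN eclipsed, Et–F eclipsed, OCH3–CH3 eclipsed; 8.7 + 8.5 + 11.0 = 28.2 kJ/mol.
B (eclipsed): CH2Cl–F eclipsed, Et–CH3 eclipsed, OCH3–CN eclipsed; 8.8 + 14.6 + 7.4 = 30.8 kJ/mol.
C (staggered): CH2Cl–F gauche, CH2Cl–CH3 gauche, Et–CN gauche, Et–CH3 gauche, OCH3–CN gauche, OCH3–F gauche; 2.4 + 3.8 + 2.5 + 4.0 + 2.6 + 1.8 = 17.1 kJ/mol.
C has the lowest total (17.1 kJ/mol).

C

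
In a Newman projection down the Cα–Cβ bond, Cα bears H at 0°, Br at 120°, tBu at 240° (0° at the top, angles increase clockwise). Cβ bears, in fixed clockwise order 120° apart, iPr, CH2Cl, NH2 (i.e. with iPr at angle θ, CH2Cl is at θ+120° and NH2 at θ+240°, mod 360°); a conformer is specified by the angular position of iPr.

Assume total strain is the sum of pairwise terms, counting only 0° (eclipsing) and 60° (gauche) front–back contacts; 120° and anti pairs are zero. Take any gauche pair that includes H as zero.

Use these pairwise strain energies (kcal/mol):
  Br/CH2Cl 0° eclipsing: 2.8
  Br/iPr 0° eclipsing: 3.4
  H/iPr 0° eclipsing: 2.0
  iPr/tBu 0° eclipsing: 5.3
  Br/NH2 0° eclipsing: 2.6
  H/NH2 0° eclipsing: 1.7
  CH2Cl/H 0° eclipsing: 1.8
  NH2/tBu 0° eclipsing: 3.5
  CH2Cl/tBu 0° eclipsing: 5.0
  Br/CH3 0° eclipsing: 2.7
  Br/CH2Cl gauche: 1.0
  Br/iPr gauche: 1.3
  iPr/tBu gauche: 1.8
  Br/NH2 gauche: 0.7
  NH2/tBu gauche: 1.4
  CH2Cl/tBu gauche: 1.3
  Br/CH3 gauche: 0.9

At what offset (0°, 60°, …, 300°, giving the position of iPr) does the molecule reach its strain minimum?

300°

iPr at 0° is eclipsed. H at 0° is eclipsed with iPr at 0° (2.0); Br at 120° is eclipsed with CH2Cl at 120° (2.8); tBu at 240° is eclipsed with NH2 at 240° (3.5). Total 8.3 kcal/mol.
iPr at 60° is staggered. Br at 120° is gauche with iPr at 60° (1.3); Br at 120° is gauche with CH2Cl at 180° (1.0); tBu at 240° is gauche with CH2Cl at 180° (1.3); tBu at 240° is gauche with NH2 at 300° (1.4). Total 5.0 kcal/mol.
iPr at 120° is eclipsed. H at 0° is eclipsed with NH2 at 0° (1.7); Br at 120° is eclipsed with iPr at 120° (3.4); tBu at 240° is eclipsed with CH2Cl at 240° (5.0). Total 10.1 kcal/mol.
iPr at 180° is staggered. Br at 120° is gauche with iPr at 180° (1.3); Br at 120° is gauche with NH2 at 60° (0.7); tBu at 240° is gauche with iPr at 180° (1.8); tBu at 240° is gauche with CH2Cl at 300° (1.3). Total 5.1 kcal/mol.
iPr at 240° is eclipsed. H at 0° is eclipsed with CH2Cl at 0° (1.8); Br at 120° is eclipsed with NH2 at 120° (2.6); tBu at 240° is eclipsed with iPr at 240° (5.3). Total 9.7 kcal/mol.
iPr at 300° is staggered. Br at 120° is gauche with CH2Cl at 60° (1.0); Br at 120° is gauche with NH2 at 180° (0.7); tBu at 240° is gauche with iPr at 300° (1.8); tBu at 240° is gauche with NH2 at 180° (1.4). Total 4.9 kcal/mol.
The minimum (4.9 kcal/mol) occurs with iPr at 300°.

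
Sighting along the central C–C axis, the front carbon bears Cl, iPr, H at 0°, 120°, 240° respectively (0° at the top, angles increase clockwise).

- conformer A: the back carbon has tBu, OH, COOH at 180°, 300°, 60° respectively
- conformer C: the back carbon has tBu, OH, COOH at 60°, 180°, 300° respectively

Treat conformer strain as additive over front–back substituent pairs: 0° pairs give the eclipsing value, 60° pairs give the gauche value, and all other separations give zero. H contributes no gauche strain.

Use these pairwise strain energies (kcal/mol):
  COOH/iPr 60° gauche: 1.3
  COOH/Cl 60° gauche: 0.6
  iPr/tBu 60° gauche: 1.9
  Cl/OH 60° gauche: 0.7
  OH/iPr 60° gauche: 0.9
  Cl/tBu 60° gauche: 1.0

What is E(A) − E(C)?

+0.1 kcal/mol

A is staggered. Cl at 0° is gauche with OH at 300° (0.7); Cl at 0° is gauche with COOH at 60° (0.6); iPr at 120° is gauche with tBu at 180° (1.9); iPr at 120° is gauche with COOH at 60° (1.3). Total 4.5 kcal/mol.
C is staggered. Cl at 0° is gauche with tBu at 60° (1.0); Cl at 0° is gauche with COOH at 300° (0.6); iPr at 120° is gauche with tBu at 60° (1.9); iPr at 120° is gauche with OH at 180° (0.9). Total 4.4 kcal/mol.
E(A) − E(C) = 4.5 − 4.4 = +0.1 kcal/mol.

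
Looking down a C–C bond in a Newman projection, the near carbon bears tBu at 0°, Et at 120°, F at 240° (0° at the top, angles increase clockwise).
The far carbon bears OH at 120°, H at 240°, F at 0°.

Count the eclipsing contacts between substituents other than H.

2

Non-H eclipsing pairs: tBu(0°)/F(0°); Et(120°)/OH(120°) — 2 interactions.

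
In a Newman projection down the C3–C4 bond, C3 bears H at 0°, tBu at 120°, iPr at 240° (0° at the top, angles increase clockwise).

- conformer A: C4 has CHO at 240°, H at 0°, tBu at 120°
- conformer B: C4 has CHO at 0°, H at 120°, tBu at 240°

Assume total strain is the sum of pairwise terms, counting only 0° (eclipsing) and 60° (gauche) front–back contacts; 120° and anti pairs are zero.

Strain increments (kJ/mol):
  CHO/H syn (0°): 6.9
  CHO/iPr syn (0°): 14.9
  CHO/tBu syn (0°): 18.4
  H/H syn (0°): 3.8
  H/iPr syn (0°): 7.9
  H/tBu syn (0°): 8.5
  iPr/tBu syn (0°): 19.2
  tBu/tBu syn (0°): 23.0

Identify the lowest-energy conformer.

B

A (eclipsed): H–H eclipsed, tBu–tBu eclipsed, iPr–CHO eclipsed; 3.8 + 23.0 + 14.9 = 41.7 kJ/mol.
B (eclipsed): H–CHO eclipsed, tBu–H eclipsed, iPr–tBu eclipsed; 6.9 + 8.5 + 19.2 = 34.6 kJ/mol.
B has the lowest total (34.6 kJ/mol).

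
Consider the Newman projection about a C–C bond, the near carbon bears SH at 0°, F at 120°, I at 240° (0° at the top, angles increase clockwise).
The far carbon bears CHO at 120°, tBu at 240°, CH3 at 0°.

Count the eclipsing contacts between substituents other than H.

Non-H eclipsing pairs: SH(0°)/CH3(0°); F(120°)/CHO(120°); I(240°)/tBu(240°) — 3 interactions.

3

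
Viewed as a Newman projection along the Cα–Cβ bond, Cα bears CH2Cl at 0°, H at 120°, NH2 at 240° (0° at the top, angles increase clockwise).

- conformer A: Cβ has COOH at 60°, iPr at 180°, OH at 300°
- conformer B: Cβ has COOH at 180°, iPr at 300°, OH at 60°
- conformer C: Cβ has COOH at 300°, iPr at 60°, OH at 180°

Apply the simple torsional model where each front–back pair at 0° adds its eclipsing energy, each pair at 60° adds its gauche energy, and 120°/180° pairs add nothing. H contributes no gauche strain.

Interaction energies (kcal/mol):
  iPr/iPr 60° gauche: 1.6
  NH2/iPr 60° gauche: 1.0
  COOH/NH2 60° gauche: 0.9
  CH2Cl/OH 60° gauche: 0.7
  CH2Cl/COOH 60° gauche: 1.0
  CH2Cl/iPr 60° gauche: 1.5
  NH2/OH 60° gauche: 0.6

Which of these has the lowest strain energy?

A (staggered): CH2Cl–COOH gauche, CH2Cl–OH gauche, NH2–iPr gauche, NH2–OH gauche; 1.0 + 0.7 + 1.0 + 0.6 = 3.3 kcal/mol.
B (staggered): CH2Cl–iPr gauche, CH2Cl–OH gauche, NH2–COOH gauche, NH2–iPr gauche; 1.5 + 0.7 + 0.9 + 1.0 = 4.1 kcal/mol.
C (staggered): CH2Cl–COOH gauche, CH2Cl–iPr gauche, NH2–COOH gauche, NH2–OH gauche; 1.0 + 1.5 + 0.9 + 0.6 = 4.0 kcal/mol.
A has the lowest total (3.3 kcal/mol).

A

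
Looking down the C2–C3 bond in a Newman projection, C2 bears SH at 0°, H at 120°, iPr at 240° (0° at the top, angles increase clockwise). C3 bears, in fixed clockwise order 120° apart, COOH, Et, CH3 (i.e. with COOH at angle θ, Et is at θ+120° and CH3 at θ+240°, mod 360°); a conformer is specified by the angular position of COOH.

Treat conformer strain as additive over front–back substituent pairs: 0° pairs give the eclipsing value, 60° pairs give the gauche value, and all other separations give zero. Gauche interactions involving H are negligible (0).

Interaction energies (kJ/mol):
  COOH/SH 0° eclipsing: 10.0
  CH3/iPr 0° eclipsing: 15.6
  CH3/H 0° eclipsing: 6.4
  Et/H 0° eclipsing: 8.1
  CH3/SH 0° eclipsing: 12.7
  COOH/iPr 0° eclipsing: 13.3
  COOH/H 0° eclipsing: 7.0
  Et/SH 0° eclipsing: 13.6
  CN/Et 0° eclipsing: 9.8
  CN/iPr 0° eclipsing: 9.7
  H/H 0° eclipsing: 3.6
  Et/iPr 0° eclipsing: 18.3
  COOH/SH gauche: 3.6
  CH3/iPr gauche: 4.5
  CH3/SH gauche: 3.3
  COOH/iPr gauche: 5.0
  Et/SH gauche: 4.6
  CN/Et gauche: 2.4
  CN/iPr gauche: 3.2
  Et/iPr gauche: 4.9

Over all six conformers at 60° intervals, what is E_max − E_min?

COOH at 0° (eclipsed): SH(0°)/COOH(0°) eclipsed 10.0; H(120°)/Et(120°) eclipsed 8.1; iPr(240°)/CH3(240°) eclipsed 15.6 → 33.7 kJ/mol.
COOH at 60° (staggered): SH(0°)/COOH(60°) gauche 3.6; SH(0°)/CH3(300°) gauche 3.3; iPr(240°)/Et(180°) gauche 4.9; iPr(240°)/CH3(300°) gauche 4.5 → 16.3 kJ/mol.
COOH at 120° (eclipsed): SH(0°)/CH3(0°) eclipsed 12.7; H(120°)/COOH(120°) eclipsed 7.0; iPr(240°)/Et(240°) eclipsed 18.3 → 38.0 kJ/mol.
COOH at 180° (staggered): SH(0°)/Et(300°) gauche 4.6; SH(0°)/CH3(60°) gauche 3.3; iPr(240°)/COOH(180°) gauche 5.0; iPr(240°)/Et(300°) gauche 4.9 → 17.8 kJ/mol.
COOH at 240° (eclipsed): SH(0°)/Et(0°) eclipsed 13.6; H(120°)/CH3(120°) eclipsed 6.4; iPr(240°)/COOH(240°) eclipsed 13.3 → 33.3 kJ/mol.
COOH at 300° (staggered): SH(0°)/COOH(300°) gauche 3.6; SH(0°)/Et(60°) gauche 4.6; iPr(240°)/COOH(300°) gauche 5.0; iPr(240°)/CH3(180°) gauche 4.5 → 17.7 kJ/mol.
Max at 120° (38.0 kJ/mol), min at 60° (16.3 kJ/mol); barrier = 21.7 kJ/mol.

21.7 kJ/mol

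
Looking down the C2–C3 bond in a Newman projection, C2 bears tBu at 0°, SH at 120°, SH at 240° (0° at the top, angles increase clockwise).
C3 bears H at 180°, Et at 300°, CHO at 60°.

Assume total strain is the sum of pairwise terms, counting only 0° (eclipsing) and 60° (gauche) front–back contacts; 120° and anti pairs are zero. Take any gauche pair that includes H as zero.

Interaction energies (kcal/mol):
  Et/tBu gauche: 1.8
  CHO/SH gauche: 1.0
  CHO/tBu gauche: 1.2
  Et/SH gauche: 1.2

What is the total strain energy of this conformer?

This conformer (staggered): tBu(0°)/Et(300°) gauche 1.8; tBu(0°)/CHO(60°) gauche 1.2; SH(120°)/CHO(60°) gauche 1.0; SH(240°)/Et(300°) gauche 1.2 → 5.2 kcal/mol.

5.2 kcal/mol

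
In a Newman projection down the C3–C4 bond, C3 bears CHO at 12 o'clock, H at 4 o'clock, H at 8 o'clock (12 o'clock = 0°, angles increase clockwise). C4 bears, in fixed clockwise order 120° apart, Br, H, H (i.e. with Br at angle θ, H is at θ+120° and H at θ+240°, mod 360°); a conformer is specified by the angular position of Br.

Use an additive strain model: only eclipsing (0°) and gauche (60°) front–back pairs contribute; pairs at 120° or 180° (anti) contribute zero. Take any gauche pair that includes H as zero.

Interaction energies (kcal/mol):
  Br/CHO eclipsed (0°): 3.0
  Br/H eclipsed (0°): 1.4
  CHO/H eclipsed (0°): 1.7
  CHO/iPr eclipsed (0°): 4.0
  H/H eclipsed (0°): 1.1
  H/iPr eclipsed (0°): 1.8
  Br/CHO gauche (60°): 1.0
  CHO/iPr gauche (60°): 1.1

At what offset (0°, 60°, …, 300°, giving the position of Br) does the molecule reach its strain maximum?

Br at 0° is eclipsed. CHO at 0° is eclipsed with Br at 0° (3.0); H at 120° is eclipsed with H at 120° (1.1); H at 240° is eclipsed with H at 240° (1.1). Total 5.2 kcal/mol.
Br at 60° is staggered. CHO at 0° is gauche with Br at 60° (1.0). Total 1.0 kcal/mol.
Br at 120° is eclipsed. CHO at 0° is eclipsed with H at 0° (1.7); H at 120° is eclipsed with Br at 120° (1.4); H at 240° is eclipsed with H at 240° (1.1). Total 4.2 kcal/mol.
Br at 180° (staggered): no non-H gauche contacts → 0.0 kcal/mol.
Br at 240° is eclipsed. CHO at 0° is eclipsed with H at 0° (1.7); H at 120° is eclipsed with H at 120° (1.1); H at 240° is eclipsed with Br at 240° (1.4). Total 4.2 kcal/mol.
Br at 300° is staggered. CHO at 0° is gauche with Br at 300° (1.0). Total 1.0 kcal/mol.
The maximum (5.2 kcal/mol) occurs with Br at 0°.

0°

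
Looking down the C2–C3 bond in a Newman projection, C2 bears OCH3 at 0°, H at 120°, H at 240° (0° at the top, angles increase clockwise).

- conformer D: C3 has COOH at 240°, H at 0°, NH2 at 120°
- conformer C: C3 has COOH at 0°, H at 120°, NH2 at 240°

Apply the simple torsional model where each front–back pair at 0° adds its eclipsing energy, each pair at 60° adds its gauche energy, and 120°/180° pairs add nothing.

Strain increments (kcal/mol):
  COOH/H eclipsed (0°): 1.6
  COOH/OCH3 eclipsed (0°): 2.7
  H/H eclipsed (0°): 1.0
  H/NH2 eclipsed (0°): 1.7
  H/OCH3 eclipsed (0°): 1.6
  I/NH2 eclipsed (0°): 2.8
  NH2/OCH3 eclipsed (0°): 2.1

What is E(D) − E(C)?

-0.5 kcal/mol

D is eclipsed. OCH3 at 0° is eclipsed with H at 0° (1.6); H at 120° is eclipsed with NH2 at 120° (1.7); H at 240° is eclipsed with COOH at 240° (1.6). Total 4.9 kcal/mol.
C is eclipsed. OCH3 at 0° is eclipsed with COOH at 0° (2.7); H at 120° is eclipsed with H at 120° (1.0); H at 240° is eclipsed with NH2 at 240° (1.7). Total 5.4 kcal/mol.
E(D) − E(C) = 4.9 − 5.4 = -0.5 kcal/mol.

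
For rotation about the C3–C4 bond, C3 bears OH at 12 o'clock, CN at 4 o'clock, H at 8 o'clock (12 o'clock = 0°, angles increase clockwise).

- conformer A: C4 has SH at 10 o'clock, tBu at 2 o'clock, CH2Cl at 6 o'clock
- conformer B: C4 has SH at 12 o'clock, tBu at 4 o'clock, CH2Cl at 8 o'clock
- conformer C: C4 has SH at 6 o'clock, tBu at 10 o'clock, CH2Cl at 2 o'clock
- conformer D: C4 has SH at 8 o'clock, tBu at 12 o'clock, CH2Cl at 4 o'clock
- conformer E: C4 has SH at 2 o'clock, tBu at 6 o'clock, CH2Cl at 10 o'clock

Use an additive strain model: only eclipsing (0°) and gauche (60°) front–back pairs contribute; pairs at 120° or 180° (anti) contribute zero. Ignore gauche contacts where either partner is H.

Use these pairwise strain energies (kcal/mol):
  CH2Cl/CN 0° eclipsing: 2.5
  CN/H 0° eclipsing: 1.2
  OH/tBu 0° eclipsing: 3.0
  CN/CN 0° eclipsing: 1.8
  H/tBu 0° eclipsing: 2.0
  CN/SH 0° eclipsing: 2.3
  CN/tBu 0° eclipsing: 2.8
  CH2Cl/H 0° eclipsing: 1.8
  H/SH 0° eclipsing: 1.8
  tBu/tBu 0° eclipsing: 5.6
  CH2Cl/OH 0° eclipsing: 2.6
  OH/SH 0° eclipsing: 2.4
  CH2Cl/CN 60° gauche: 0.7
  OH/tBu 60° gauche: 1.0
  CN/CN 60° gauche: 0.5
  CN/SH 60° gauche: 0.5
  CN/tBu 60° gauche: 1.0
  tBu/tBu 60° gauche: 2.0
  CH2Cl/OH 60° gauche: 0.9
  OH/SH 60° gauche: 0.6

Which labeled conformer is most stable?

A is staggered. OH at 0° is gauche with SH at 300° (0.6); OH at 0° is gauche with tBu at 60° (1.0); CN at 120° is gauche with tBu at 60° (1.0); CN at 120° is gauche with CH2Cl at 180° (0.7). Total 3.3 kcal/mol.
B is eclipsed. OH at 0° is eclipsed with SH at 0° (2.4); CN at 120° is eclipsed with tBu at 120° (2.8); H at 240° is eclipsed with CH2Cl at 240° (1.8). Total 7.0 kcal/mol.
C is staggered. OH at 0° is gauche with tBu at 300° (1.0); OH at 0° is gauche with CH2Cl at 60° (0.9); CN at 120° is gauche with SH at 180° (0.5); CN at 120° is gauche with CH2Cl at 60° (0.7). Total 3.1 kcal/mol.
D is eclipsed. OH at 0° is eclipsed with tBu at 0° (3.0); CN at 120° is eclipsed with CH2Cl at 120° (2.5); H at 240° is eclipsed with SH at 240° (1.8). Total 7.3 kcal/mol.
E is staggered. OH at 0° is gauche with SH at 60° (0.6); OH at 0° is gauche with CH2Cl at 300° (0.9); CN at 120° is gauche with SH at 60° (0.5); CN at 120° is gauche with tBu at 180° (1.0). Total 3.0 kcal/mol.
E has the lowest total (3.0 kcal/mol).

E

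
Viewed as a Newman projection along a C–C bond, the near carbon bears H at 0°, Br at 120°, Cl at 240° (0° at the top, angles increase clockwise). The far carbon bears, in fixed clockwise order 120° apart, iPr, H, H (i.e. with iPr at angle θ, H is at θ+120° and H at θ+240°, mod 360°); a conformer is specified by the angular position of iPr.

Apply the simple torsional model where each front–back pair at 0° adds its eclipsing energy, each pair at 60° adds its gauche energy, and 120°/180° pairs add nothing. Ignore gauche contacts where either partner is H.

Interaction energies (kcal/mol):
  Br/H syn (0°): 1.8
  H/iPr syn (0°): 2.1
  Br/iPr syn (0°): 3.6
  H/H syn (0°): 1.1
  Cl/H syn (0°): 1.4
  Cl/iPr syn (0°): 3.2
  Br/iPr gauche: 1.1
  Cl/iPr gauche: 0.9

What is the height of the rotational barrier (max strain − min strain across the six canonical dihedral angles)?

iPr at 0° (eclipsed): H(0°)/iPr(0°) eclipsed 2.1; Br(120°)/H(120°) eclipsed 1.8; Cl(240°)/H(240°) eclipsed 1.4 → 5.3 kcal/mol.
iPr at 60° (staggered): Br(120°)/iPr(60°) gauche 1.1 → 1.1 kcal/mol.
iPr at 120° (eclipsed): H(0°)/H(0°) eclipsed 1.1; Br(120°)/iPr(120°) eclipsed 3.6; Cl(240°)/H(240°) eclipsed 1.4 → 6.1 kcal/mol.
iPr at 180° (staggered): Br(120°)/iPr(180°) gauche 1.1; Cl(240°)/iPr(180°) gauche 0.9 → 2.0 kcal/mol.
iPr at 240° (eclipsed): H(0°)/H(0°) eclipsed 1.1; Br(120°)/H(120°) eclipsed 1.8; Cl(240°)/iPr(240°) eclipsed 3.2 → 6.1 kcal/mol.
iPr at 300° (staggered): Cl(240°)/iPr(300°) gauche 0.9 → 0.9 kcal/mol.
Max at 120° (6.1 kcal/mol), min at 300° (0.9 kcal/mol); barrier = 5.2 kcal/mol.

5.2 kcal/mol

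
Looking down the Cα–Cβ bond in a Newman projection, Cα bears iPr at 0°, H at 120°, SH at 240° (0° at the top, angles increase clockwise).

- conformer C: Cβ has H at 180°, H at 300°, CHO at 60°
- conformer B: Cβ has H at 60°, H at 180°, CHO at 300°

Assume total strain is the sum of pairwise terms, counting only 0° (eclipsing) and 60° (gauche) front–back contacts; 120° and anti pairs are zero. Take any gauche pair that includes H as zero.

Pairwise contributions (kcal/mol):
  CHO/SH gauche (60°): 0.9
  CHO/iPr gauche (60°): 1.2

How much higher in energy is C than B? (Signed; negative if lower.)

-0.9 kcal/mol

C is staggered. iPr at 0° is gauche with CHO at 60° (1.2). Total 1.2 kcal/mol.
B is staggered. iPr at 0° is gauche with CHO at 300° (1.2); SH at 240° is gauche with CHO at 300° (0.9). Total 2.1 kcal/mol.
E(C) − E(B) = 1.2 − 2.1 = -0.9 kcal/mol.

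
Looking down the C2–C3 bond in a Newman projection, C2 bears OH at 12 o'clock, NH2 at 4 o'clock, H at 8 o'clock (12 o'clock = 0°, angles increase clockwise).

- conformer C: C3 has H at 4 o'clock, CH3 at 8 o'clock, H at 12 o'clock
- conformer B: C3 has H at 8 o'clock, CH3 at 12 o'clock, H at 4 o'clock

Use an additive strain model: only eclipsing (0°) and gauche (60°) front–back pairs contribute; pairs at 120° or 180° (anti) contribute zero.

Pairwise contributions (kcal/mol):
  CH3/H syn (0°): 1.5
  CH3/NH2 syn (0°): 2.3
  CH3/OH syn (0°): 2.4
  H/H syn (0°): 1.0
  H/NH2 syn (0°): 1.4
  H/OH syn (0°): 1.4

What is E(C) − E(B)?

-0.5 kcal/mol

C (eclipsed): OH(0°)/H(0°) eclipsed 1.4; NH2(120°)/H(120°) eclipsed 1.4; H(240°)/CH3(240°) eclipsed 1.5 → 4.3 kcal/mol.
B (eclipsed): OH(0°)/CH3(0°) eclipsed 2.4; NH2(120°)/H(120°) eclipsed 1.4; H(240°)/H(240°) eclipsed 1.0 → 4.8 kcal/mol.
E(C) − E(B) = 4.3 − 4.8 = -0.5 kcal/mol.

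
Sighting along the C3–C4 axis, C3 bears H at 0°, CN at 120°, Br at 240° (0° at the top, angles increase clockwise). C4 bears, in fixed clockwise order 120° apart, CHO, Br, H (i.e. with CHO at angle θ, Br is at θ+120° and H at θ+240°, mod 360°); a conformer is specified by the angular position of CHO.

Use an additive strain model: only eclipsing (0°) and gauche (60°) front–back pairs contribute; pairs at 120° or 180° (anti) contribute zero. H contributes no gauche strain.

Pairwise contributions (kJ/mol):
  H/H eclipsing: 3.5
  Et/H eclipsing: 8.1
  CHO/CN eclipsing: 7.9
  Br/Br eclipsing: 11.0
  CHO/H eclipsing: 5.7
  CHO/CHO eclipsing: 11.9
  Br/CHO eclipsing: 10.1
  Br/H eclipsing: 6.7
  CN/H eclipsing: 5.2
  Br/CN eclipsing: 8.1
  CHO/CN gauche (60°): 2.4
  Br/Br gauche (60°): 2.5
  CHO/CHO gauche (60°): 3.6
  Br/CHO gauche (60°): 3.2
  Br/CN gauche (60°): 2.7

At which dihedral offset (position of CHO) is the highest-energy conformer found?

120°

CHO at 0° (eclipsed): H–CHO eclipsed, CN–Br eclipsed, Br–H eclipsed; 5.7 + 8.1 + 6.7 = 20.5 kJ/mol.
CHO at 60° (staggered): CN–CHO gauche, CN–Br gauche, Br–Br gauche; 2.4 + 2.7 + 2.5 = 7.6 kJ/mol.
CHO at 120° (eclipsed): H–H eclipsed, CN–CHO eclipsed, Br–Br eclipsed; 3.5 + 7.9 + 11.0 = 22.4 kJ/mol.
CHO at 180° (staggered): CN–CHO gauche, Br–CHO gauche, Br–Br gauche; 2.4 + 3.2 + 2.5 = 8.1 kJ/mol.
CHO at 240° (eclipsed): H–Br eclipsed, CN–H eclipsed, Br–CHO eclipsed; 6.7 + 5.2 + 10.1 = 22.0 kJ/mol.
CHO at 300° (staggered): CN–Br gauche, Br–CHO gauche; 2.7 + 3.2 = 5.9 kJ/mol.
The maximum (22.4 kJ/mol) occurs with CHO at 120°.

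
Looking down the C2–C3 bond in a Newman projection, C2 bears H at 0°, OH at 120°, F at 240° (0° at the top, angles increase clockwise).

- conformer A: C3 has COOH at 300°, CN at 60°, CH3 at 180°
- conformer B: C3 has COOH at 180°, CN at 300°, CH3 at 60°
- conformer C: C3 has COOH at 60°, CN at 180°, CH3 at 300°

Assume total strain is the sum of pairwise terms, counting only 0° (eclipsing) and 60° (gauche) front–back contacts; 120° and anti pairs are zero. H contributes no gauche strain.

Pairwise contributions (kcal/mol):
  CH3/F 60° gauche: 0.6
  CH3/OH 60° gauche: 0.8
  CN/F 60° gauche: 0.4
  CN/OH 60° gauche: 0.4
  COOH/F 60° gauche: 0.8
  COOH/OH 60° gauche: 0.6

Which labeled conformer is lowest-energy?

C

A is staggered. OH at 120° is gauche with CN at 60° (0.4); OH at 120° is gauche with CH3 at 180° (0.8); F at 240° is gauche with COOH at 300° (0.8); F at 240° is gauche with CH3 at 180° (0.6). Total 2.6 kcal/mol.
B is staggered. OH at 120° is gauche with COOH at 180° (0.6); OH at 120° is gauche with CH3 at 60° (0.8); F at 240° is gauche with COOH at 180° (0.8); F at 240° is gauche with CN at 300° (0.4). Total 2.6 kcal/mol.
C is staggered. OH at 120° is gauche with COOH at 60° (0.6); OH at 120° is gauche with CN at 180° (0.4); F at 240° is gauche with CN at 180° (0.4); F at 240° is gauche with CH3 at 300° (0.6). Total 2.0 kcal/mol.
C has the lowest total (2.0 kcal/mol).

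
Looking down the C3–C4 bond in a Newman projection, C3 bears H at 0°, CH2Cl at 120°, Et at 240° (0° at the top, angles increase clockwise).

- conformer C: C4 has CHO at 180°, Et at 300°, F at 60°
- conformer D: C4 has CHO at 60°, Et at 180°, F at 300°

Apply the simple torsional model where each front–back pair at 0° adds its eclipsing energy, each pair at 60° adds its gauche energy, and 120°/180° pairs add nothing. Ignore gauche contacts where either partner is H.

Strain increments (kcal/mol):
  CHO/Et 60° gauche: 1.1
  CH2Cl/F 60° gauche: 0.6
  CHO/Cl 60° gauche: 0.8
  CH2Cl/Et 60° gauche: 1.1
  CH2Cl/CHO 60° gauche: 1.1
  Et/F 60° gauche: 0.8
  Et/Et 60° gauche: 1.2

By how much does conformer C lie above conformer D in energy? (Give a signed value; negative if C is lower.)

C (staggered): CH2Cl(120°)/CHO(180°) gauche 1.1; CH2Cl(120°)/F(60°) gauche 0.6; Et(240°)/CHO(180°) gauche 1.1; Et(240°)/Et(300°) gauche 1.2 → 4.0 kcal/mol.
D (staggered): CH2Cl(120°)/CHO(60°) gauche 1.1; CH2Cl(120°)/Et(180°) gauche 1.1; Et(240°)/Et(180°) gauche 1.2; Et(240°)/F(300°) gauche 0.8 → 4.2 kcal/mol.
E(C) − E(D) = 4.0 − 4.2 = -0.2 kcal/mol.

-0.2 kcal/mol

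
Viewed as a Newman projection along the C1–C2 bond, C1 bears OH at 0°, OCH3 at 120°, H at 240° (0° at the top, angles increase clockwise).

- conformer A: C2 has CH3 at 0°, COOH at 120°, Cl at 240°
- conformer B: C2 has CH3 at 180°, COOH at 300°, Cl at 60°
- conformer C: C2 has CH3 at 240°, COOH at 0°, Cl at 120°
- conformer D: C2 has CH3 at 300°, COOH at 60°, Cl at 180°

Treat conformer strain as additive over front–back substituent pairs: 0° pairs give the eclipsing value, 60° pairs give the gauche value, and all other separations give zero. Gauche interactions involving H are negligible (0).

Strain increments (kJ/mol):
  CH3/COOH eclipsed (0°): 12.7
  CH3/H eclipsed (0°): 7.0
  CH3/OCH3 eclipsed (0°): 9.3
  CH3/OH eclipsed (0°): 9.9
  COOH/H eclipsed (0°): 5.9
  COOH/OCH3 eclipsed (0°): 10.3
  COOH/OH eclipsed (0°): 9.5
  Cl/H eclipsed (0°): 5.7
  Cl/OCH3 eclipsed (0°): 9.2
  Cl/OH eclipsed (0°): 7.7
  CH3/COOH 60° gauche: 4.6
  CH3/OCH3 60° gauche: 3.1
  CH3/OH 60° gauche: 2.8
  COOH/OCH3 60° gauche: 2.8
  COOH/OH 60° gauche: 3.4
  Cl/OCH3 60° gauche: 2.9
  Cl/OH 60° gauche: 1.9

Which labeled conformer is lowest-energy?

B

A (eclipsed): OH–CH3 eclipsed, OCH3–COOH eclipsed, H–Cl eclipsed; 9.9 + 10.3 + 5.7 = 25.9 kJ/mol.
B (staggered): OH–COOH gauche, OH–Cl gauche, OCH3–CH3 gauche, OCH3–Cl gauche; 3.4 + 1.9 + 3.1 + 2.9 = 11.3 kJ/mol.
C (eclipsed): OH–COOH eclipsed, OCH3–Cl eclipsed, H–CH3 eclipsed; 9.5 + 9.2 + 7.0 = 25.7 kJ/mol.
D (staggered): OH–CH3 gauche, OH–COOH gauche, OCH3–COOH gauche, OCH3–Cl gauche; 2.8 + 3.4 + 2.8 + 2.9 = 11.9 kJ/mol.
B has the lowest total (11.3 kJ/mol).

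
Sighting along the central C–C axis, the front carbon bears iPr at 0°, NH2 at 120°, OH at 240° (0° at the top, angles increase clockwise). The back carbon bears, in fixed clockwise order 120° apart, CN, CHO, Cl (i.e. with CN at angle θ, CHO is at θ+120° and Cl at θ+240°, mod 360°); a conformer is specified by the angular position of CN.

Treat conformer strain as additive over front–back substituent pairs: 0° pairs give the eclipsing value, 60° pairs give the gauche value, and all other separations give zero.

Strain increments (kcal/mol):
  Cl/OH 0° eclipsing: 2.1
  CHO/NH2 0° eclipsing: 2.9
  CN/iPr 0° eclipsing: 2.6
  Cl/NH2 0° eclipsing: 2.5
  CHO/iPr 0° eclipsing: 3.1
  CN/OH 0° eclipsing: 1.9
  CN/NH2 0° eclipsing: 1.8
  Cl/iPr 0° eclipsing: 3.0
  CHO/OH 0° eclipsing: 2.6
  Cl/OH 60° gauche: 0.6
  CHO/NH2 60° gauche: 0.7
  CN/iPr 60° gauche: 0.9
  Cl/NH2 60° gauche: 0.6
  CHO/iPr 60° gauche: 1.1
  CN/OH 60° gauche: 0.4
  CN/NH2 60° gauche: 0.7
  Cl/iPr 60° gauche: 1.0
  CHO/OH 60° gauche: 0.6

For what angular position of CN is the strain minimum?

CN at 0° (eclipsed): iPr(0°)/CN(0°) eclipsed 2.6; NH2(120°)/CHO(120°) eclipsed 2.9; OH(240°)/Cl(240°) eclipsed 2.1 → 7.6 kcal/mol.
CN at 60° (staggered): iPr(0°)/CN(60°) gauche 0.9; iPr(0°)/Cl(300°) gauche 1.0; NH2(120°)/CN(60°) gauche 0.7; NH2(120°)/CHO(180°) gauche 0.7; OH(240°)/CHO(180°) gauche 0.6; OH(240°)/Cl(300°) gauche 0.6 → 4.5 kcal/mol.
CN at 120° (eclipsed): iPr(0°)/Cl(0°) eclipsed 3.0; NH2(120°)/CN(120°) eclipsed 1.8; OH(240°)/CHO(240°) eclipsed 2.6 → 7.4 kcal/mol.
CN at 180° (staggered): iPr(0°)/CHO(300°) gauche 1.1; iPr(0°)/Cl(60°) gauche 1.0; NH2(120°)/CN(180°) gauche 0.7; NH2(120°)/Cl(60°) gauche 0.6; OH(240°)/CN(180°) gauche 0.4; OH(240°)/CHO(300°) gauche 0.6 → 4.4 kcal/mol.
CN at 240° (eclipsed): iPr(0°)/CHO(0°) eclipsed 3.1; NH2(120°)/Cl(120°) eclipsed 2.5; OH(240°)/CN(240°) eclipsed 1.9 → 7.5 kcal/mol.
CN at 300° (staggered): iPr(0°)/CN(300°) gauche 0.9; iPr(0°)/CHO(60°) gauche 1.1; NH2(120°)/CHO(60°) gauche 0.7; NH2(120°)/Cl(180°) gauche 0.6; OH(240°)/CN(300°) gauche 0.4; OH(240°)/Cl(180°) gauche 0.6 → 4.3 kcal/mol.
The minimum (4.3 kcal/mol) occurs with CN at 300°.

300°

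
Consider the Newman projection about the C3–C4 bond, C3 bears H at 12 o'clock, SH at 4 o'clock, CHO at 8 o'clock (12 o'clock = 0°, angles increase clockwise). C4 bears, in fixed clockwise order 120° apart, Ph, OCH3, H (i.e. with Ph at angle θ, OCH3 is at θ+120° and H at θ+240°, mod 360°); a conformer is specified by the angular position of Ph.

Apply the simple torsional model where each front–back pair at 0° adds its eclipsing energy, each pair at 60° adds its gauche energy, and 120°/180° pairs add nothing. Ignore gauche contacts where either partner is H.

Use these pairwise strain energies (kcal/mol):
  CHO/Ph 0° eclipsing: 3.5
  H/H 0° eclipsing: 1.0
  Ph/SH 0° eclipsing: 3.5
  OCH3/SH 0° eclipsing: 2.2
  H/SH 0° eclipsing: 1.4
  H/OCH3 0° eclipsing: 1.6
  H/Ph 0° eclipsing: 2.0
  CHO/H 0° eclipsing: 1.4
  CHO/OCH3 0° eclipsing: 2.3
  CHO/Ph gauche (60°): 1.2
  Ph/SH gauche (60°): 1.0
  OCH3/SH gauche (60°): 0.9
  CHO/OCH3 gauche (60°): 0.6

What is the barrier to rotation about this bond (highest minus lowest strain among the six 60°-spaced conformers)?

4.7 kcal/mol

Ph at 0° (eclipsed): H(0°)/Ph(0°) eclipsed 2.0; SH(120°)/OCH3(120°) eclipsed 2.2; CHO(240°)/H(240°) eclipsed 1.4 → 5.6 kcal/mol.
Ph at 60° (staggered): SH(120°)/Ph(60°) gauche 1.0; SH(120°)/OCH3(180°) gauche 0.9; CHO(240°)/OCH3(180°) gauche 0.6 → 2.5 kcal/mol.
Ph at 120° (eclipsed): H(0°)/H(0°) eclipsed 1.0; SH(120°)/Ph(120°) eclipsed 3.5; CHO(240°)/OCH3(240°) eclipsed 2.3 → 6.8 kcal/mol.
Ph at 180° (staggered): SH(120°)/Ph(180°) gauche 1.0; CHO(240°)/Ph(180°) gauche 1.2; CHO(240°)/OCH3(300°) gauche 0.6 → 2.8 kcal/mol.
Ph at 240° (eclipsed): H(0°)/OCH3(0°) eclipsed 1.6; SH(120°)/H(120°) eclipsed 1.4; CHO(240°)/Ph(240°) eclipsed 3.5 → 6.5 kcal/mol.
Ph at 300° (staggered): SH(120°)/OCH3(60°) gauche 0.9; CHO(240°)/Ph(300°) gauche 1.2 → 2.1 kcal/mol.
Max at 120° (6.8 kcal/mol), min at 300° (2.1 kcal/mol); barrier = 4.7 kcal/mol.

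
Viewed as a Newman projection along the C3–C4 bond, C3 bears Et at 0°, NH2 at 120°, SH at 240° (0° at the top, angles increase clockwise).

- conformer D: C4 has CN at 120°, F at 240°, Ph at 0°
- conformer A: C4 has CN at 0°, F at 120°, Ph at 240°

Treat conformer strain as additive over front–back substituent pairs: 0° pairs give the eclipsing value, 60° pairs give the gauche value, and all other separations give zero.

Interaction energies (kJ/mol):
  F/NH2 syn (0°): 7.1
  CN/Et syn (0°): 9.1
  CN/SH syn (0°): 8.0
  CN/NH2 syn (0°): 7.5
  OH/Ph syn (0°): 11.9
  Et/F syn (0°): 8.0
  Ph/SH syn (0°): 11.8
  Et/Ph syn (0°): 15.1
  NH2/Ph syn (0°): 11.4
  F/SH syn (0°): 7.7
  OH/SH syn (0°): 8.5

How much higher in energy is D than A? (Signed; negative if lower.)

D (eclipsed): Et(0°)/Ph(0°) eclipsed 15.1; NH2(120°)/CN(120°) eclipsed 7.5; SH(240°)/F(240°) eclipsed 7.7 → 30.3 kJ/mol.
A (eclipsed): Et(0°)/CN(0°) eclipsed 9.1; NH2(120°)/F(120°) eclipsed 7.1; SH(240°)/Ph(240°) eclipsed 11.8 → 28.0 kJ/mol.
E(D) − E(A) = 30.3 − 28.0 = +2.3 kJ/mol.

+2.3 kJ/mol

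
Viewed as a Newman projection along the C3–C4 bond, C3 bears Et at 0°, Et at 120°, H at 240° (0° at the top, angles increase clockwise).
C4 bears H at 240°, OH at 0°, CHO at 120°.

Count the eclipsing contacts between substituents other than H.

Non-H eclipsing pairs: Et(0°)/OH(0°); Et(120°)/CHO(120°) — 2 interactions.

2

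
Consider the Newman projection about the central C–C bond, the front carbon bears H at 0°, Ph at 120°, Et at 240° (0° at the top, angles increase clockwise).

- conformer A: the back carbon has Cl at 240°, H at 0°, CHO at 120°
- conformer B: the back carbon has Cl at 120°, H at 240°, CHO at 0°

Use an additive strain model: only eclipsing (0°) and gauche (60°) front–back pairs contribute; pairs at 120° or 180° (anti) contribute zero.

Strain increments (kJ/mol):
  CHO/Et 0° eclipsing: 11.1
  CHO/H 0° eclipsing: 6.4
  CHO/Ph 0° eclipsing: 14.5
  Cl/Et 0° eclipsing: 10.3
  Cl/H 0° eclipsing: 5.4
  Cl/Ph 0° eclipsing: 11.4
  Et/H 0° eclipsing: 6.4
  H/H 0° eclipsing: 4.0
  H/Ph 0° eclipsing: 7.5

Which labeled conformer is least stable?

A (eclipsed): H–H eclipsed, Ph–CHO eclipsed, Et–Cl eclipsed; 4.0 + 14.5 + 10.3 = 28.8 kJ/mol.
B (eclipsed): H–CHO eclipsed, Ph–Cl eclipsed, Et–H eclipsed; 6.4 + 11.4 + 6.4 = 24.2 kJ/mol.
A has the highest total (28.8 kJ/mol).

A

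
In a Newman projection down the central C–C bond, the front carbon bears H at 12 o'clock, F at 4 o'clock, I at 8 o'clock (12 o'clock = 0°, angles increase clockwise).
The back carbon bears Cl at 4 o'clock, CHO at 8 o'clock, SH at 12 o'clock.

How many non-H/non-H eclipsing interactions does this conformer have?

Non-H eclipsing pairs: F(120°)/Cl(120°); I(240°)/CHO(240°) — 2 interactions.

2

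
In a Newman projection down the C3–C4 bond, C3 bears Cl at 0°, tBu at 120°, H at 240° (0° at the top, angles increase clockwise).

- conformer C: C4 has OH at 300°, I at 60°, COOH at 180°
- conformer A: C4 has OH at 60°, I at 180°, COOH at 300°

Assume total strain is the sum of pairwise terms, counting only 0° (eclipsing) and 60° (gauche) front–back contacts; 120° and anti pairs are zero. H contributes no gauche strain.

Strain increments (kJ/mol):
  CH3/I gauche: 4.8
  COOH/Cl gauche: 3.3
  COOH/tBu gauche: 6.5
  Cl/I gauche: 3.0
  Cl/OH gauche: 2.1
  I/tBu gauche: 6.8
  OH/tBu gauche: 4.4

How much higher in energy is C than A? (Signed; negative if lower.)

C (staggered): Cl–OH gauche, Cl–I gauche, tBu–I gauche, tBu–COOH gauche; 2.1 + 3.0 + 6.8 + 6.5 = 18.4 kJ/mol.
A (staggered): Cl–OH gauche, Cl–COOH gauche, tBu–OH gauche, tBu–I gauche; 2.1 + 3.3 + 4.4 + 6.8 = 16.6 kJ/mol.
E(C) − E(A) = 18.4 − 16.6 = +1.8 kJ/mol.

+1.8 kJ/mol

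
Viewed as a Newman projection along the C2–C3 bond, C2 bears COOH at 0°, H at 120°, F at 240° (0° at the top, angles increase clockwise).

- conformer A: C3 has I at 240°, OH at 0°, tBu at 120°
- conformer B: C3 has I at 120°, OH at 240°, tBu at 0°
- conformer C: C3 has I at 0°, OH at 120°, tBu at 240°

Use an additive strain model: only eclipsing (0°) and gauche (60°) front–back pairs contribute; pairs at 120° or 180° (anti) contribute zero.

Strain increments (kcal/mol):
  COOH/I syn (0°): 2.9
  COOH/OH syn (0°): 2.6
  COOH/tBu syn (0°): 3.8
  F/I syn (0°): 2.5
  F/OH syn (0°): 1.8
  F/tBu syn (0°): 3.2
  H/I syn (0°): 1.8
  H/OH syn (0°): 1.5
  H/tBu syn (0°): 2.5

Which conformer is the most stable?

B

A (eclipsed): COOH–OH eclipsed, H–tBu eclipsed, F–I eclipsed; 2.6 + 2.5 + 2.5 = 7.6 kcal/mol.
B (eclipsed): COOH–tBu eclipsed, H–I eclipsed, F–OH eclipsed; 3.8 + 1.8 + 1.8 = 7.4 kcal/mol.
C (eclipsed): COOH–I eclipsed, H–OH eclipsed, F–tBu eclipsed; 2.9 + 1.5 + 3.2 = 7.6 kcal/mol.
B has the lowest total (7.4 kcal/mol).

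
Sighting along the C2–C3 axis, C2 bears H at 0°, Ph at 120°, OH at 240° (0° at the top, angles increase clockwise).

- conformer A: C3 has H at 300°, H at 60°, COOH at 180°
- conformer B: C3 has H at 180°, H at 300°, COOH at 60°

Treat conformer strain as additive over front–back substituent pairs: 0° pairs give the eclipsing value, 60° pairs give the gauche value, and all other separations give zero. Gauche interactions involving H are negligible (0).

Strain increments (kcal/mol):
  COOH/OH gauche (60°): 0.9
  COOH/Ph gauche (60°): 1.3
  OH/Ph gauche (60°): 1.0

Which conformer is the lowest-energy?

B

A (staggered): Ph(120°)/COOH(180°) gauche 1.3; OH(240°)/COOH(180°) gauche 0.9 → 2.2 kcal/mol.
B (staggered): Ph(120°)/COOH(60°) gauche 1.3 → 1.3 kcal/mol.
B has the lowest total (1.3 kcal/mol).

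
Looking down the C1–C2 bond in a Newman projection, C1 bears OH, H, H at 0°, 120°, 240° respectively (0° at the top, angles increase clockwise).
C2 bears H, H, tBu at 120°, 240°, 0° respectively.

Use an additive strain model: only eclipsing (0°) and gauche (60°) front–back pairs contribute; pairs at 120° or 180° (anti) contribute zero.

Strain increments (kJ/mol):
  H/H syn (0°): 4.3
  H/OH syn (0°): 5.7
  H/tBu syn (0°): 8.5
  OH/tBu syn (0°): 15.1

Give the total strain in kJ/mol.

23.7 kJ/mol

This conformer is eclipsed. OH at 0° is eclipsed with tBu at 0° (15.1); H at 120° is eclipsed with H at 120° (4.3); H at 240° is eclipsed with H at 240° (4.3). Total 23.7 kJ/mol.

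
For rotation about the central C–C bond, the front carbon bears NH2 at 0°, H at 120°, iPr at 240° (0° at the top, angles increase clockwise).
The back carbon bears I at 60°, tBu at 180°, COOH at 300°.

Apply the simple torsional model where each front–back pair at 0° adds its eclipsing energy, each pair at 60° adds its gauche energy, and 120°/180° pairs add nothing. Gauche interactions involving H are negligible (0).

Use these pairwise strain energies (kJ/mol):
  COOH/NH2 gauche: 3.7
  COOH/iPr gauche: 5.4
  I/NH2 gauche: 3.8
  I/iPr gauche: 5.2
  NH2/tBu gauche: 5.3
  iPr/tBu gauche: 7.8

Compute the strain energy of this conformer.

This conformer (staggered): NH2(0°)/I(60°) gauche 3.8; NH2(0°)/COOH(300°) gauche 3.7; iPr(240°)/tBu(180°) gauche 7.8; iPr(240°)/COOH(300°) gauche 5.4 → 20.7 kJ/mol.

20.7 kJ/mol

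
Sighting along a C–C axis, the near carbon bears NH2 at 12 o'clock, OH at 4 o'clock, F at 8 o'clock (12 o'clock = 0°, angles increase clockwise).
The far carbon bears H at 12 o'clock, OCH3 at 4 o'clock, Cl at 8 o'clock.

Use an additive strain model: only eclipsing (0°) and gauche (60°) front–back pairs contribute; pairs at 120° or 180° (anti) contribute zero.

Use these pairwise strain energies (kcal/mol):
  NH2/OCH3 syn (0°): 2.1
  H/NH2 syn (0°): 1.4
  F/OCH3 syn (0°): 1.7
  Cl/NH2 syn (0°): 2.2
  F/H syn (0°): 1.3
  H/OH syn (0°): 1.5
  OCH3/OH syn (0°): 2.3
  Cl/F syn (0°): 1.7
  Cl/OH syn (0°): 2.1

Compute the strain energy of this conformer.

This conformer is eclipsed. NH2 at 0° is eclipsed with H at 0° (1.4); OH at 120° is eclipsed with OCH3 at 120° (2.3); F at 240° is eclipsed with Cl at 240° (1.7). Total 5.4 kcal/mol.

5.4 kcal/mol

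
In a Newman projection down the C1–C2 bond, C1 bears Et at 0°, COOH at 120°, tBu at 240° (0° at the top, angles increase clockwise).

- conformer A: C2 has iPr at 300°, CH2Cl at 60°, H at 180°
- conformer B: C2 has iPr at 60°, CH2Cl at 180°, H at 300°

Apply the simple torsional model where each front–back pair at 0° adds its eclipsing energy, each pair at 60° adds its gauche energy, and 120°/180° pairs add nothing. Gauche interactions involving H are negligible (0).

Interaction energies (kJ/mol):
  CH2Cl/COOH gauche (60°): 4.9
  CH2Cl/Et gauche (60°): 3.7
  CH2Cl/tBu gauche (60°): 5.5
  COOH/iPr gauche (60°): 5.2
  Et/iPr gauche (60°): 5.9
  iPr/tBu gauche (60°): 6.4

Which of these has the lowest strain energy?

A (staggered): Et–iPr gauche, Et–CH2Cl gauche, COOH–CH2Cl gauche, tBu–iPr gauche; 5.9 + 3.7 + 4.9 + 6.4 = 20.9 kJ/mol.
B (staggered): Et–iPr gauche, COOH–iPr gauche, COOH–CH2Cl gauche, tBu–CH2Cl gauche; 5.9 + 5.2 + 4.9 + 5.5 = 21.5 kJ/mol.
A has the lowest total (20.9 kJ/mol).

A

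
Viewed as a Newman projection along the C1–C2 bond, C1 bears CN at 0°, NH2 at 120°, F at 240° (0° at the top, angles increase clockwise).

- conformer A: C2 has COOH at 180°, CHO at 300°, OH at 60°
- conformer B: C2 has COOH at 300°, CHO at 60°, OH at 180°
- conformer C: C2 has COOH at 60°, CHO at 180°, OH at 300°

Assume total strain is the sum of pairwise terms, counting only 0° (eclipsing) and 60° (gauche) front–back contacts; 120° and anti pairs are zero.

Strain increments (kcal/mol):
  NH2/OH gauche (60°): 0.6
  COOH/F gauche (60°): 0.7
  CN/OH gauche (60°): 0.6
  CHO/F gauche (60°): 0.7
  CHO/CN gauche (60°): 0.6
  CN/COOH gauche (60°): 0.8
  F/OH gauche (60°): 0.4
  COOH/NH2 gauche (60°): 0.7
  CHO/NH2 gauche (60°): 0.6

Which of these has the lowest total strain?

A (staggered): CN–CHO gauche, CN–OH gauche, NH2–COOH gauche, NH2–OH gauche, F–COOH gauche, F–CHO gauche; 0.6 + 0.6 + 0.7 + 0.6 + 0.7 + 0.7 = 3.9 kcal/mol.
B (staggered): CN–COOH gauche, CN–CHO gauche, NH2–CHO gauche, NH2–OH gauche, F–COOH gauche, F–OH gauche; 0.8 + 0.6 + 0.6 + 0.6 + 0.7 + 0.4 = 3.7 kcal/mol.
C (staggered): CN–COOH gauche, CN–OH gauche, NH2–COOH gauche, NH2–CHO gauche, F–CHO gauche, F–OH gauche; 0.8 + 0.6 + 0.7 + 0.6 + 0.7 + 0.4 = 3.8 kcal/mol.
B has the lowest total (3.7 kcal/mol).

B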